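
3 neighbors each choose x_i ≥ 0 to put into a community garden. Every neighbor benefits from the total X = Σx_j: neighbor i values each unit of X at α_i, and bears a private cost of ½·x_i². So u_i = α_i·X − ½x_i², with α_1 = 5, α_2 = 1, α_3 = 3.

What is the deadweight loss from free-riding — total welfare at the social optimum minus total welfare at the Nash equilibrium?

58

Neighbor i's FOC: ∂u_i/∂x_i = α_i − x_i = 0, so x_i* = α_i.
NE contributions = (5, 1, 3); X = 9.
W^NE = (Σα)·X − ½Σα_i² = 9² − ½·35 = 63.5.
Planner sets x_i = Σα_j = 9 for every i, so X^SO = 3·9 = 27.
W^SO = (Σα)·X^SO − ½·3·(Σα)² = (3/2)·9² = 121.5.
Deadweight loss = W^SO − W^NE = 58.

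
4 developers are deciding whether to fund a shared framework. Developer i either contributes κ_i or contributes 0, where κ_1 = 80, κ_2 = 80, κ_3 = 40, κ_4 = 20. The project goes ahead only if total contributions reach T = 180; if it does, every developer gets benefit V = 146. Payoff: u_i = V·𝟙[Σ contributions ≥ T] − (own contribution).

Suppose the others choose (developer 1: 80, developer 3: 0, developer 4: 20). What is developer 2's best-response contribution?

80

Others' total = 100. Contributing 80 brings total to 180 ≥ 180: gain V − κ_2 = 66.
Best response: 80.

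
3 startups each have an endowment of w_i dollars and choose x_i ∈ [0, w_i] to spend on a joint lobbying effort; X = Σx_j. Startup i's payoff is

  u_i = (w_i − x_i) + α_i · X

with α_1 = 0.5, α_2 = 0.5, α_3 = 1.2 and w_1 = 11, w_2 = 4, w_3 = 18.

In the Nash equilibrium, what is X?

∂u_i/∂x_i = α_i − 1, so startup i contributes w_i if α_i > 1, else 0.
α_i > 1 for i ∈ {3}; NE contributions (0, 0, 18), X = 18.

18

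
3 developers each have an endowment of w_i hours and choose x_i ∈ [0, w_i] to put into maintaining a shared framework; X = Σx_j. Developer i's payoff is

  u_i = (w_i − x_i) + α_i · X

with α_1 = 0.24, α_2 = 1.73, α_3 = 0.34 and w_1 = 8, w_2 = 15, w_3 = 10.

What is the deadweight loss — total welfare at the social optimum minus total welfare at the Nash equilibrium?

23.58

∂u_i/∂x_i = α_i − 1, so developer i contributes w_i if α_i > 1, else 0.
α_i > 1 for i ∈ {2}; NE contributions (0, 15, 0), X = 15.
W^NE = Σw_i − X^NE + (Σα_i)·X^NE = 33 + 1.31·15 = 52.65.
Planner: ∂(Σu_j)/∂x_i = Σα_j − 1 = 1.31 > 0, so everyone contributes w_i; X^SO = 33, W^SO = 33 + 1.31·33 = 76.23.
Deadweight loss = 23.58.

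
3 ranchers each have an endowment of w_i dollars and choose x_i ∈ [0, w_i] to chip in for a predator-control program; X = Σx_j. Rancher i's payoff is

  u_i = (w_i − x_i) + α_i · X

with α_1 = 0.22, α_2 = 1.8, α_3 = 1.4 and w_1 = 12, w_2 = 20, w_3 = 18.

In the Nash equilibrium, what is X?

∂u_i/∂x_i = α_i − 1, so rancher i contributes w_i if α_i > 1, else 0.
α_i > 1 for i ∈ {2, 3}; NE contributions (0, 20, 18), X = 38.

38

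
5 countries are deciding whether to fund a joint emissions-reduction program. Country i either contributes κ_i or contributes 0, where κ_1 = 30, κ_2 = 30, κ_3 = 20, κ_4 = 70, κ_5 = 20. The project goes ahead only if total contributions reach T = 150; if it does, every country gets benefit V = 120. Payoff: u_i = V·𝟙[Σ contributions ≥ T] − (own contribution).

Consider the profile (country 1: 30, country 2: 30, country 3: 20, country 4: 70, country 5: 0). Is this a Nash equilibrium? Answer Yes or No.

Total = 150 ≥ 150: provided.
Country 1 (pledges 30, payoff 90): dropping to 0 → total 120, payoff 0. No gain.
Country 2 (pledges 30, payoff 90): dropping to 0 → total 120, payoff 0. No gain.
Country 3 (pledges 20, payoff 100): dropping to 0 → total 130, payoff 0. No gain.
Country 4 (pledges 70, payoff 50): dropping to 0 → total 80, payoff 0. No gain.
Country 5 (pledges 0, payoff 120): pledging 20 → total 170, payoff 100. No gain.

Yes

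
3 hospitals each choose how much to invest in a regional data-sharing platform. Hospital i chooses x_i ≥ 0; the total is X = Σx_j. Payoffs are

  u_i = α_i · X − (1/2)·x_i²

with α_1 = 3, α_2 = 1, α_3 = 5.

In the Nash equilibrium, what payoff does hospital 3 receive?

Hospital i's FOC: ∂u_i/∂x_i = α_i − x_i = 0, so x_i* = α_i.
NE contributions = (3, 1, 5); X = 9.
u_3 = α_3·X − ½·(x_3)² = 5·9 − ½·5² = 32.5.

32.5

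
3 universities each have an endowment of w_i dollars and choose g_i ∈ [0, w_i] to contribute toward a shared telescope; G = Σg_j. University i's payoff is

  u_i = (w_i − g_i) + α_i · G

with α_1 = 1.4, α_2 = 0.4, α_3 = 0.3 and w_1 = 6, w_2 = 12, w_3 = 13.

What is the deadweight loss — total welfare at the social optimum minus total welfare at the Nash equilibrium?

27.5

∂u_i/∂g_i = α_i − 1, so university i contributes w_i if α_i > 1, else 0.
α_i > 1 for i ∈ {1}; NE contributions (6, 0, 0), G = 6.
W^NE = Σw_i − G^NE + (Σα_i)·G^NE = 31 + 1.1·6 = 37.6.
Planner: ∂(Σu_j)/∂g_i = Σα_j − 1 = 1.1 > 0, so everyone contributes w_i; G^SO = 31, W^SO = 31 + 1.1·31 = 65.1.
Deadweight loss = 27.5.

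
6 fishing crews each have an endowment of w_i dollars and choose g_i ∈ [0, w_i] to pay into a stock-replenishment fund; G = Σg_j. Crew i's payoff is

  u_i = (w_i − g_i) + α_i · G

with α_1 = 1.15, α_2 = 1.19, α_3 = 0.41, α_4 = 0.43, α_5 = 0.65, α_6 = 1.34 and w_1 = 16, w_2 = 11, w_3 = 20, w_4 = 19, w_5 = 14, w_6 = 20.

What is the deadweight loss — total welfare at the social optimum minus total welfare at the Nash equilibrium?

221.01

∂u_i/∂g_i = α_i − 1, so crew i contributes w_i if α_i > 1, else 0.
α_i > 1 for i ∈ {1, 2, 6}; NE contributions (16, 11, 0, 0, 0, 20), G = 47.
W^NE = Σw_i − G^NE + (Σα_i)·G^NE = 100 + 4.17·47 = 295.99.
Planner: ∂(Σu_j)/∂g_i = Σα_j − 1 = 4.17 > 0, so everyone contributes w_i; G^SO = 100, W^SO = 100 + 4.17·100 = 517.
Deadweight loss = 221.01.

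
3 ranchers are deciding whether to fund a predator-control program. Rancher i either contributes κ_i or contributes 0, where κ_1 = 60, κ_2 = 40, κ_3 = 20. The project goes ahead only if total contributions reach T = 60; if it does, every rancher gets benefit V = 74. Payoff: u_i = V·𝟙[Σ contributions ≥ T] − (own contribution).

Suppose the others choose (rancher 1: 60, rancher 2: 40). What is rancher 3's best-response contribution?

0

Others' total = 100 ≥ 60; contributing adds cost 20 for no extra benefit.
Best response: 0.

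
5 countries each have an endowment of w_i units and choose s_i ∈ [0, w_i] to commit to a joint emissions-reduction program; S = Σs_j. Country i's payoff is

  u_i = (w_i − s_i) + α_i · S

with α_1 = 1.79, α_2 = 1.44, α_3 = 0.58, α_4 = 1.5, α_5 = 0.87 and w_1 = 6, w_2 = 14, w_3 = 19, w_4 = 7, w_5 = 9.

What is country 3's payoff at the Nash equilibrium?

34.66

∂u_i/∂s_i = α_i − 1, so country i contributes w_i if α_i > 1, else 0.
α_i > 1 for i ∈ {1, 2, 4}; NE contributions (6, 14, 0, 7, 0), S = 27.
u_3 = (19 − 0) + 0.58·27 = 34.66.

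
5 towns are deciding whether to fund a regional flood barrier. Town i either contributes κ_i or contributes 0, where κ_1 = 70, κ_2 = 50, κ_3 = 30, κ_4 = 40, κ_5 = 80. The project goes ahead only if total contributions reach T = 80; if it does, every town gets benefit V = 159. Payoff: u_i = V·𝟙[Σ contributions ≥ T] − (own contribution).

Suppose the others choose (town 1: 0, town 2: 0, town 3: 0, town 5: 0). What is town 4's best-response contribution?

0

Others' total = 0. Even contributing 40 gives 40 < 80: no benefit either way.
Best response: 0.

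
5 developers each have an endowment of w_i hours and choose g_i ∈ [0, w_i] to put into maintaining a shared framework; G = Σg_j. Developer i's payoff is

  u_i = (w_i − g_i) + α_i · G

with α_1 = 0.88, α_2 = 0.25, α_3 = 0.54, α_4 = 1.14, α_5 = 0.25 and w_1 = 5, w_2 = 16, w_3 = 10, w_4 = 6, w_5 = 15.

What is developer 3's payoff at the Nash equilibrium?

13.24

∂u_i/∂g_i = α_i − 1, so developer i contributes w_i if α_i > 1, else 0.
α_i > 1 for i ∈ {4}; NE contributions (0, 0, 0, 6, 0), G = 6.
u_3 = (10 − 0) + 0.54·6 = 13.24.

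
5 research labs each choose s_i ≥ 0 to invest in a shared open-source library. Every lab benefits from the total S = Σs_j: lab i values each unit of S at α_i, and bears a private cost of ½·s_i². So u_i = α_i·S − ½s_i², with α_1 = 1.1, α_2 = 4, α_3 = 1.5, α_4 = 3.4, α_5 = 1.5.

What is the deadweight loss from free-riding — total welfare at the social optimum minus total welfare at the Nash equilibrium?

215.01

Lab i's FOC: ∂u_i/∂s_i = α_i − s_i = 0, so s_i* = α_i.
NE contributions = (1.1, 4, 1.5, 3.4, 1.5); S = 11.5.
W^NE = (Σα)·S − ½Σα_i² = 11.5² − ½·33.27 = 115.615.
Planner sets s_i = Σα_j = 11.5 for every i, so S^SO = 5·11.5 = 57.5.
W^SO = (Σα)·S^SO − ½·5·(Σα)² = (5/2)·11.5² = 330.625.
Deadweight loss = W^SO − W^NE = 215.01.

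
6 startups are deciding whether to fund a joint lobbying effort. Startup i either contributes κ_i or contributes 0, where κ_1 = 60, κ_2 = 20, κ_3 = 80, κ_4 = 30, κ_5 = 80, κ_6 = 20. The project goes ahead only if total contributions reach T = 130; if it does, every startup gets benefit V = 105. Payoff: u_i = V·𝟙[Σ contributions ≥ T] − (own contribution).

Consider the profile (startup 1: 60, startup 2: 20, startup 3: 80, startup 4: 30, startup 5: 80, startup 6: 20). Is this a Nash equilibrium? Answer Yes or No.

Total = 290 ≥ 130: provided.
Startup 1 (pledges 60, payoff 45): dropping to 0 → total 230, payoff 105. Profitable deviation.

No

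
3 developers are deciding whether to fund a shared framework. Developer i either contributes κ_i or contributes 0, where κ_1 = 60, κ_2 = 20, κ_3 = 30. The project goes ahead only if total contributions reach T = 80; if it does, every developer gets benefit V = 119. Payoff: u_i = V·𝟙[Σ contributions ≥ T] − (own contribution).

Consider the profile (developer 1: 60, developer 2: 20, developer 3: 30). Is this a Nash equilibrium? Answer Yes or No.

No

Total = 110 ≥ 80: provided.
Developer 1 (pledges 60, payoff 59): dropping to 0 → total 50, payoff 0. No gain.
Developer 2 (pledges 20, payoff 99): dropping to 0 → total 90, payoff 119. Profitable deviation.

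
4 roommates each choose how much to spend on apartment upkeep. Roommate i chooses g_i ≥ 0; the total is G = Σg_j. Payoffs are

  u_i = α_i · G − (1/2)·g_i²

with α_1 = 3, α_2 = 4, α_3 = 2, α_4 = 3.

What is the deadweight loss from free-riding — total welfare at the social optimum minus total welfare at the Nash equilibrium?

163

Roommate i's FOC: ∂u_i/∂g_i = α_i − g_i = 0, so g_i* = α_i.
NE contributions = (3, 4, 2, 3); G = 12.
W^NE = (Σα)·G − ½Σα_i² = 12² − ½·38 = 125.
Planner sets g_i = Σα_j = 12 for every i, so G^SO = 4·12 = 48.
W^SO = (Σα)·G^SO − ½·4·(Σα)² = (4/2)·12² = 288.
Deadweight loss = W^SO − W^NE = 163.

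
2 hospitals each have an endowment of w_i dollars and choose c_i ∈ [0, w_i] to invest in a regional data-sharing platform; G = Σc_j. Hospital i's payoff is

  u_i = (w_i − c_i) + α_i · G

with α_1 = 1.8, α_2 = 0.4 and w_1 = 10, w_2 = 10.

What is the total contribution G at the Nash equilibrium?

10

∂u_i/∂c_i = α_i − 1, so hospital i contributes w_i if α_i > 1, else 0.
α_i > 1 for i ∈ {1}; NE contributions (10, 0), G = 10.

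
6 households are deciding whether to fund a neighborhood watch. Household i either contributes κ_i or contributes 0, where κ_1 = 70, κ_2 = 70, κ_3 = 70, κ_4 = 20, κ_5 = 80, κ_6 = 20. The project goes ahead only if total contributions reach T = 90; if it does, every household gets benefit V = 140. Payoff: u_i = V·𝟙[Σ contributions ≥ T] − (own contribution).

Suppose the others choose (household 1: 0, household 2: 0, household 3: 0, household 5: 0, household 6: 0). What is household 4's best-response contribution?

0

Others' total = 0. Even contributing 20 gives 20 < 90: no benefit either way.
Best response: 0.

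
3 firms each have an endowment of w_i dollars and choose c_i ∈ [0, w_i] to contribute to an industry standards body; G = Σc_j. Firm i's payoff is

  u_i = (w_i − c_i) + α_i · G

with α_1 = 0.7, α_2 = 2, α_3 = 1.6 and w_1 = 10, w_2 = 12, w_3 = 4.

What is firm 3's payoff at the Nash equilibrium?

25.6

∂u_i/∂c_i = α_i − 1, so firm i contributes w_i if α_i > 1, else 0.
α_i > 1 for i ∈ {2, 3}; NE contributions (0, 12, 4), G = 16.
u_3 = (4 − 4) + 1.6·16 = 25.6.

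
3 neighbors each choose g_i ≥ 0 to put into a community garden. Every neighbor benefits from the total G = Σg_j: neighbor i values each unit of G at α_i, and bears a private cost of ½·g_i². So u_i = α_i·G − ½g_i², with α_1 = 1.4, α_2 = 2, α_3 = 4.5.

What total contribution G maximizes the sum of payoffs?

Planner FOC: ∂(Σu_j)/∂g_i = (Σα_j) − g_i = 0, so g_i^SO = Σα_j = 7.9 for every i; G^SO = 23.7.

23.7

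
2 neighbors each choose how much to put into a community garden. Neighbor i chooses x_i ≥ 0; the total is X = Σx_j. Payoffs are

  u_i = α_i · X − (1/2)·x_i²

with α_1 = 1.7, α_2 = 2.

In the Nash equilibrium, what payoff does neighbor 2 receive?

Neighbor i's FOC: ∂u_i/∂x_i = α_i − x_i = 0, so x_i* = α_i.
NE contributions = (1.7, 2); X = 3.7.
u_2 = α_2·X − ½·(x_2)² = 2·3.7 − ½·2² = 5.4.

5.4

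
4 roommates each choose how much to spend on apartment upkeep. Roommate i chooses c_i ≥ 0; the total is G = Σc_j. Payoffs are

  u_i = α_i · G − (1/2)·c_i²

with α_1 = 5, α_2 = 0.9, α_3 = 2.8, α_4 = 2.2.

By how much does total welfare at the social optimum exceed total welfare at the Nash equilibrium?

138.055

Roommate i's FOC: ∂u_i/∂c_i = α_i − c_i = 0, so c_i* = α_i.
NE contributions = (5, 0.9, 2.8, 2.2); G = 10.9.
W^NE = (Σα)·G − ½Σα_i² = 10.9² − ½·38.49 = 99.565.
Planner sets c_i = Σα_j = 10.9 for every i, so G^SO = 4·10.9 = 43.6.
W^SO = (Σα)·G^SO − ½·4·(Σα)² = (4/2)·10.9² = 237.62.
Deadweight loss = W^SO − W^NE = 138.055.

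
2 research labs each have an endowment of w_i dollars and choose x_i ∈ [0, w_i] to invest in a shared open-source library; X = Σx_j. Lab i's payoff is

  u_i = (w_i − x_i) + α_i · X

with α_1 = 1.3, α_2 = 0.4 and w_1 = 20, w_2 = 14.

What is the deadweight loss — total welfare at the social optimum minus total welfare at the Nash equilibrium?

∂u_i/∂x_i = α_i − 1, so lab i contributes w_i if α_i > 1, else 0.
α_i > 1 for i ∈ {1}; NE contributions (20, 0), X = 20.
W^NE = Σw_i − X^NE + (Σα_i)·X^NE = 34 + 0.7·20 = 48.
Planner: ∂(Σu_j)/∂x_i = Σα_j − 1 = 0.7 > 0, so everyone contributes w_i; X^SO = 34, W^SO = 34 + 0.7·34 = 57.8.
Deadweight loss = 9.8.

9.8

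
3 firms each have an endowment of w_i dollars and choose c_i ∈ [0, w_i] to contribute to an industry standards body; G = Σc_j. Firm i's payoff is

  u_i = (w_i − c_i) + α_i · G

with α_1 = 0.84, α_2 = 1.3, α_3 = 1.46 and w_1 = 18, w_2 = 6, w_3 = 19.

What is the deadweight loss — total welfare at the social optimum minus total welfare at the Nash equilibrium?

∂u_i/∂c_i = α_i − 1, so firm i contributes w_i if α_i > 1, else 0.
α_i > 1 for i ∈ {2, 3}; NE contributions (0, 6, 19), G = 25.
W^NE = Σw_i − G^NE + (Σα_i)·G^NE = 43 + 2.6·25 = 108.
Planner: ∂(Σu_j)/∂c_i = Σα_j − 1 = 2.6 > 0, so everyone contributes w_i; G^SO = 43, W^SO = 43 + 2.6·43 = 154.8.
Deadweight loss = 46.8.

46.8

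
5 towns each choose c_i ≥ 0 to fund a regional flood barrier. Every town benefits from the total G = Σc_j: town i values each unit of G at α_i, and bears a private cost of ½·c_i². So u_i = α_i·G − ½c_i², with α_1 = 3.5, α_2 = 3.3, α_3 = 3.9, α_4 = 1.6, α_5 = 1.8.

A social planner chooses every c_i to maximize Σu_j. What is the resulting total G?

70.5

Planner FOC: ∂(Σu_j)/∂c_i = (Σα_j) − c_i = 0, so c_i^SO = Σα_j = 14.1 for every i; G^SO = 70.5.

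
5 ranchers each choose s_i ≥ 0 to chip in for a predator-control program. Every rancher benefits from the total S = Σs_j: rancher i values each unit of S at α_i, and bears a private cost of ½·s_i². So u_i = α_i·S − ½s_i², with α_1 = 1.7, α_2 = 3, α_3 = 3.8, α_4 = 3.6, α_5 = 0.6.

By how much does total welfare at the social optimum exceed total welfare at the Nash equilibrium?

Rancher i's FOC: ∂u_i/∂s_i = α_i − s_i = 0, so s_i* = α_i.
NE contributions = (1.7, 3, 3.8, 3.6, 0.6); S = 12.7.
W^NE = (Σα)·S − ½Σα_i² = 12.7² − ½·39.65 = 141.465.
Planner sets s_i = Σα_j = 12.7 for every i, so S^SO = 5·12.7 = 63.5.
W^SO = (Σα)·S^SO − ½·5·(Σα)² = (5/2)·12.7² = 403.225.
Deadweight loss = W^SO − W^NE = 261.76.

261.76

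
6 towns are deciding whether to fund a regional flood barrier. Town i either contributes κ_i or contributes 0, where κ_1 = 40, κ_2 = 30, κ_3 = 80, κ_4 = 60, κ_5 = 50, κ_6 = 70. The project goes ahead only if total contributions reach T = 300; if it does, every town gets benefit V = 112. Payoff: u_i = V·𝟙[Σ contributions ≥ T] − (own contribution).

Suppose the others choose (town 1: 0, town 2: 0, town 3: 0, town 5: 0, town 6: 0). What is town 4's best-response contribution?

0

Others' total = 0. Even contributing 60 gives 60 < 300: no benefit either way.
Best response: 0.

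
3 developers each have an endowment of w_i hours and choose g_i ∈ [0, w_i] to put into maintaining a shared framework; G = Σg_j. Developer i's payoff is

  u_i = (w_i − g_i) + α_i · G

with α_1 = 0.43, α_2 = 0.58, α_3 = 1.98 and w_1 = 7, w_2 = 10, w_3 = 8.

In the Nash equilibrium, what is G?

∂u_i/∂g_i = α_i − 1, so developer i contributes w_i if α_i > 1, else 0.
α_i > 1 for i ∈ {3}; NE contributions (0, 0, 8), G = 8.

8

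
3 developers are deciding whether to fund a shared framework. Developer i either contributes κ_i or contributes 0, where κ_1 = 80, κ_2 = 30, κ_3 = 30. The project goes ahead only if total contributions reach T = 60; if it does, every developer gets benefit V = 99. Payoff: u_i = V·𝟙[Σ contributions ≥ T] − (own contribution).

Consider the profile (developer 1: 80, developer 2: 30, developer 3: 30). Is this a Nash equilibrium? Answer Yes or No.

No

Total = 140 ≥ 60: provided.
Developer 1 (pledges 80, payoff 19): dropping to 0 → total 60, payoff 99. Profitable deviation.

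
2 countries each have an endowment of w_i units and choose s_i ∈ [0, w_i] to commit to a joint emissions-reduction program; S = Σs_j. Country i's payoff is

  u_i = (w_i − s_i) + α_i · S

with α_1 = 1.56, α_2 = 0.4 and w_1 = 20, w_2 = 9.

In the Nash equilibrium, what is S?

20

∂u_i/∂s_i = α_i − 1, so country i contributes w_i if α_i > 1, else 0.
α_i > 1 for i ∈ {1}; NE contributions (20, 0), S = 20.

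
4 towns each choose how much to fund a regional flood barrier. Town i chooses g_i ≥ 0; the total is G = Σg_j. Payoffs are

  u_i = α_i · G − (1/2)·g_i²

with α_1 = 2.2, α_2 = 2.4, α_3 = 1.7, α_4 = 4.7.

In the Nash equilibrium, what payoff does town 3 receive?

Town i's FOC: ∂u_i/∂g_i = α_i − g_i = 0, so g_i* = α_i.
NE contributions = (2.2, 2.4, 1.7, 4.7); G = 11.
u_3 = α_3·G − ½·(g_3)² = 1.7·11 − ½·1.7² = 17.255.

17.255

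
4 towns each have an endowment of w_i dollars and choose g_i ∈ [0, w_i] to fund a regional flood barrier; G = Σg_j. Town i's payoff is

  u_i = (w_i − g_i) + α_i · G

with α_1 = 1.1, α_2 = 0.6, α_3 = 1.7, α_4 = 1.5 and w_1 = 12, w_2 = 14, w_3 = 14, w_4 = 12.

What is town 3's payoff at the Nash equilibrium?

64.6

∂u_i/∂g_i = α_i − 1, so town i contributes w_i if α_i > 1, else 0.
α_i > 1 for i ∈ {1, 3, 4}; NE contributions (12, 0, 14, 12), G = 38.
u_3 = (14 − 14) + 1.7·38 = 64.6.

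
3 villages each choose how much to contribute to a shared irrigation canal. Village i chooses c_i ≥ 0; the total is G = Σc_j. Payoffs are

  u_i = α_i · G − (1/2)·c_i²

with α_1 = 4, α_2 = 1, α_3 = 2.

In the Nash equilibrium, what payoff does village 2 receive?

6.5

Village i's FOC: ∂u_i/∂c_i = α_i − c_i = 0, so c_i* = α_i.
NE contributions = (4, 1, 2); G = 7.
u_2 = α_2·G − ½·(c_2)² = 1·7 − ½·1² = 6.5.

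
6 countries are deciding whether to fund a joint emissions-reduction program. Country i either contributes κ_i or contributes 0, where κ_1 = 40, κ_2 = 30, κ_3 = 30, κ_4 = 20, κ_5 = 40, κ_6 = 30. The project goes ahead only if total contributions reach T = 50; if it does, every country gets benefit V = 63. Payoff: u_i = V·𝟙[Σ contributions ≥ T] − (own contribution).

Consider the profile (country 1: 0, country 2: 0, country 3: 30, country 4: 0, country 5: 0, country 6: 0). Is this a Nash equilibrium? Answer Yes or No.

Total = 30 < 50: not provided.
Country 1 (pledges 0, payoff 0): pledging 40 → total 70, payoff 23. Profitable deviation.

No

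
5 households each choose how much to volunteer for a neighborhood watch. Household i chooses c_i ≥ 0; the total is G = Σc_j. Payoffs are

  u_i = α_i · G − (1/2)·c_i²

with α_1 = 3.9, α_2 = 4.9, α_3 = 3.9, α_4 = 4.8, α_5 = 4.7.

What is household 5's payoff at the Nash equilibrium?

93.295

Household i's FOC: ∂u_i/∂c_i = α_i − c_i = 0, so c_i* = α_i.
NE contributions = (3.9, 4.9, 3.9, 4.8, 4.7); G = 22.2.
u_5 = α_5·G − ½·(c_5)² = 4.7·22.2 − ½·4.7² = 93.295.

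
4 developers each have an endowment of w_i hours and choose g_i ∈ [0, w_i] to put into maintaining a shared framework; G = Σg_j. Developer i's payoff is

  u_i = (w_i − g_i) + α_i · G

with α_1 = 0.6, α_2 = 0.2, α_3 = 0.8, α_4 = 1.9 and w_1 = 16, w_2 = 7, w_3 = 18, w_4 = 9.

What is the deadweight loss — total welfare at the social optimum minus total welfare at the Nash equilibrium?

∂u_i/∂g_i = α_i − 1, so developer i contributes w_i if α_i > 1, else 0.
α_i > 1 for i ∈ {4}; NE contributions (0, 0, 0, 9), G = 9.
W^NE = Σw_i − G^NE + (Σα_i)·G^NE = 50 + 2.5·9 = 72.5.
Planner: ∂(Σu_j)/∂g_i = Σα_j − 1 = 2.5 > 0, so everyone contributes w_i; G^SO = 50, W^SO = 50 + 2.5·50 = 175.
Deadweight loss = 102.5.

102.5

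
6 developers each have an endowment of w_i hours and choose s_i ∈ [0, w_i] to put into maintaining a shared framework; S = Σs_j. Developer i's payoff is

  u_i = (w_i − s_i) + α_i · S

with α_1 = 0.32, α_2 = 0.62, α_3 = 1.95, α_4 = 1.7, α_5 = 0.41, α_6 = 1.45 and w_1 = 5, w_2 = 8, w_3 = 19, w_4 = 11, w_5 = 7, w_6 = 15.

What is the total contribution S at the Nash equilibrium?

∂u_i/∂s_i = α_i − 1, so developer i contributes w_i if α_i > 1, else 0.
α_i > 1 for i ∈ {3, 4, 6}; NE contributions (0, 0, 19, 11, 0, 15), S = 45.

45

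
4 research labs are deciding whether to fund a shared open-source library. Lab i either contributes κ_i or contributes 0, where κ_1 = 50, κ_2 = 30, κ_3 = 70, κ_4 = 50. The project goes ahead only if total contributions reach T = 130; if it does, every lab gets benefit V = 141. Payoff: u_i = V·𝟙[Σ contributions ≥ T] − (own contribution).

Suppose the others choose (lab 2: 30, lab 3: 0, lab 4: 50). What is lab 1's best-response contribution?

50

Others' total = 80. Contributing 50 brings total to 130 ≥ 130: gain V − κ_1 = 91.
Best response: 50.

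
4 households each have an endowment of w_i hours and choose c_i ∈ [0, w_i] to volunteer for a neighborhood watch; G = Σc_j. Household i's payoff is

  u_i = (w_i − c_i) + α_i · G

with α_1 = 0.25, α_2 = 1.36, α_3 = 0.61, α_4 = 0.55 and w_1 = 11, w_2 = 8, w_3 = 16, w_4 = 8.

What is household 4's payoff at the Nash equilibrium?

12.4

∂u_i/∂c_i = α_i − 1, so household i contributes w_i if α_i > 1, else 0.
α_i > 1 for i ∈ {2}; NE contributions (0, 8, 0, 0), G = 8.
u_4 = (8 − 0) + 0.55·8 = 12.4.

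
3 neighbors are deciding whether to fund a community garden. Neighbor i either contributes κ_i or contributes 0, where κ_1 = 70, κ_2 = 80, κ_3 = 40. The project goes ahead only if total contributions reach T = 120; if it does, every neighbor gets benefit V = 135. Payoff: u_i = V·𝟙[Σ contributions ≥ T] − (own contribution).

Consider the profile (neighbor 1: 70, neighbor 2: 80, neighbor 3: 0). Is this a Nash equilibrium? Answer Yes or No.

Yes

Total = 150 ≥ 120: provided.
Neighbor 1 (pledges 70, payoff 65): dropping to 0 → total 80, payoff 0. No gain.
Neighbor 2 (pledges 80, payoff 55): dropping to 0 → total 70, payoff 0. No gain.
Neighbor 3 (pledges 0, payoff 135): pledging 40 → total 190, payoff 95. No gain.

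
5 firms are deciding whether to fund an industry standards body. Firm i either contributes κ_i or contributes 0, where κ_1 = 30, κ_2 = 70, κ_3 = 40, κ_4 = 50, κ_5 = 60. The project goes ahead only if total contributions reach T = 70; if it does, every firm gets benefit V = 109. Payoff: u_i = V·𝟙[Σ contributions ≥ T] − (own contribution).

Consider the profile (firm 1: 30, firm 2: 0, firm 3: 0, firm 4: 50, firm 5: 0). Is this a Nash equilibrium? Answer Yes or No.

Yes

Total = 80 ≥ 70: provided.
Firm 1 (pledges 30, payoff 79): dropping to 0 → total 50, payoff 0. No gain.
Firm 2 (pledges 0, payoff 109): pledging 70 → total 150, payoff 39. No gain.
Firm 3 (pledges 0, payoff 109): pledging 40 → total 120, payoff 69. No gain.
Firm 4 (pledges 50, payoff 59): dropping to 0 → total 30, payoff 0. No gain.
Firm 5 (pledges 0, payoff 109): pledging 60 → total 140, payoff 49. No gain.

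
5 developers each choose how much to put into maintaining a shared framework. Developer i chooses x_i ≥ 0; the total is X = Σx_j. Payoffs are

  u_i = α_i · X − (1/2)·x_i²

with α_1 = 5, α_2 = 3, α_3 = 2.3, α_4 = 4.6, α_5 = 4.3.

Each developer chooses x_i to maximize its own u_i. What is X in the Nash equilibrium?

Developer i's FOC: ∂u_i/∂x_i = α_i − x_i = 0, so x_i* = α_i.
NE contributions = (5, 3, 2.3, 4.6, 4.3); X = 19.2.

19.2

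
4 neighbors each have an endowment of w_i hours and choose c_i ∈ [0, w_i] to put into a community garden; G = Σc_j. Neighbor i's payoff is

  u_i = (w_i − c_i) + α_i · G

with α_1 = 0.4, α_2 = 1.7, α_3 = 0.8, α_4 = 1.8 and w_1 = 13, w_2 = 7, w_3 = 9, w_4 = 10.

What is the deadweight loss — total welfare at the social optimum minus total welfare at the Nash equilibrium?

81.4

∂u_i/∂c_i = α_i − 1, so neighbor i contributes w_i if α_i > 1, else 0.
α_i > 1 for i ∈ {2, 4}; NE contributions (0, 7, 0, 10), G = 17.
W^NE = Σw_i − G^NE + (Σα_i)·G^NE = 39 + 3.7·17 = 101.9.
Planner: ∂(Σu_j)/∂c_i = Σα_j − 1 = 3.7 > 0, so everyone contributes w_i; G^SO = 39, W^SO = 39 + 3.7·39 = 183.3.
Deadweight loss = 81.4.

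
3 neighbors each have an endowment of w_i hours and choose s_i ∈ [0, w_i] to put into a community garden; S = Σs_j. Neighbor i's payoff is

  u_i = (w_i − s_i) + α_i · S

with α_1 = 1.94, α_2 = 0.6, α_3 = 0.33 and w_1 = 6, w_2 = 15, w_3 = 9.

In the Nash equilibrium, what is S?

∂u_i/∂s_i = α_i − 1, so neighbor i contributes w_i if α_i > 1, else 0.
α_i > 1 for i ∈ {1}; NE contributions (6, 0, 0), S = 6.

6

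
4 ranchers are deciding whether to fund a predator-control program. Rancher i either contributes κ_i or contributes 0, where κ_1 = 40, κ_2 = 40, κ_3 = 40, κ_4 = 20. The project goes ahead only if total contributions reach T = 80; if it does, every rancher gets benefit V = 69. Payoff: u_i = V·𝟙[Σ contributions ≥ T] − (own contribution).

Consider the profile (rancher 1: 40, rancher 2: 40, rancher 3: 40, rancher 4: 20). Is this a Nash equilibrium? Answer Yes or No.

Total = 140 ≥ 80: provided.
Rancher 1 (pledges 40, payoff 29): dropping to 0 → total 100, payoff 69. Profitable deviation.

No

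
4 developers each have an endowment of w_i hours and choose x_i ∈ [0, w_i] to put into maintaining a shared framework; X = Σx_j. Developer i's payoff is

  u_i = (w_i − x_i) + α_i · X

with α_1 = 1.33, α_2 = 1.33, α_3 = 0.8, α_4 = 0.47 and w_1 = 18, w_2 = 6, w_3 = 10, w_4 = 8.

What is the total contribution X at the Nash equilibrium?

∂u_i/∂x_i = α_i − 1, so developer i contributes w_i if α_i > 1, else 0.
α_i > 1 for i ∈ {1, 2}; NE contributions (18, 6, 0, 0), X = 24.

24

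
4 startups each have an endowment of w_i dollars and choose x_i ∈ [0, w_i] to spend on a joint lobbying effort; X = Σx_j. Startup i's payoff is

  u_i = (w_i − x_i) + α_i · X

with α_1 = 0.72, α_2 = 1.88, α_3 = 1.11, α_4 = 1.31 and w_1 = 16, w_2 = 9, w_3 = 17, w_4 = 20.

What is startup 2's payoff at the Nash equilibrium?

86.48

∂u_i/∂x_i = α_i − 1, so startup i contributes w_i if α_i > 1, else 0.
α_i > 1 for i ∈ {2, 3, 4}; NE contributions (0, 9, 17, 20), X = 46.
u_2 = (9 − 9) + 1.88·46 = 86.48.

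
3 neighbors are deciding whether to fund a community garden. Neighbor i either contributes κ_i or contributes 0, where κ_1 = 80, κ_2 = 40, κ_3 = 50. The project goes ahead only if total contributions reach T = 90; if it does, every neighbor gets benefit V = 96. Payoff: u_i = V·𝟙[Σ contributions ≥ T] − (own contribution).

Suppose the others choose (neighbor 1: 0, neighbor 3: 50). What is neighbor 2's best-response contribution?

40

Others' total = 50. Contributing 40 brings total to 90 ≥ 90: gain V − κ_2 = 56.
Best response: 40.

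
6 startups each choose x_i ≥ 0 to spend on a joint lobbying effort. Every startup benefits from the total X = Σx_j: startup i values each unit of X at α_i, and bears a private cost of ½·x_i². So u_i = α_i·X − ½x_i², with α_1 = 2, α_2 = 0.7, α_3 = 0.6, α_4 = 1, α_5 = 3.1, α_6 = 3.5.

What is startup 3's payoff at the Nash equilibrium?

6.36

Startup i's FOC: ∂u_i/∂x_i = α_i − x_i = 0, so x_i* = α_i.
NE contributions = (2, 0.7, 0.6, 1, 3.1, 3.5); X = 10.9.
u_3 = α_3·X − ½·(x_3)² = 0.6·10.9 − ½·0.6² = 6.36.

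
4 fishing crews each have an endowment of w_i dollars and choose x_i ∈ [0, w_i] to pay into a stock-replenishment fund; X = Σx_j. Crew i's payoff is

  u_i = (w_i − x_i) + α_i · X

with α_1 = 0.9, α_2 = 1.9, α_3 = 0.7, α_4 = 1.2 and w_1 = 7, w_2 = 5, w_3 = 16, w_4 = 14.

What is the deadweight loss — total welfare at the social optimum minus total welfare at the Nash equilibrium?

∂u_i/∂x_i = α_i − 1, so crew i contributes w_i if α_i > 1, else 0.
α_i > 1 for i ∈ {2, 4}; NE contributions (0, 5, 0, 14), X = 19.
W^NE = Σw_i − X^NE + (Σα_i)·X^NE = 42 + 3.7·19 = 112.3.
Planner: ∂(Σu_j)/∂x_i = Σα_j − 1 = 3.7 > 0, so everyone contributes w_i; X^SO = 42, W^SO = 42 + 3.7·42 = 197.4.
Deadweight loss = 85.1.

85.1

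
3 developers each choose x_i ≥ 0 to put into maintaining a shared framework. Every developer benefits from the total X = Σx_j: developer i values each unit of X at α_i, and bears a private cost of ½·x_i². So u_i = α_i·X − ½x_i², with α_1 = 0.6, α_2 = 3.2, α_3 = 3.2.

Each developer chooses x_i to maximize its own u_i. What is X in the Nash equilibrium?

Developer i's FOC: ∂u_i/∂x_i = α_i − x_i = 0, so x_i* = α_i.
NE contributions = (0.6, 3.2, 3.2); X = 7.

7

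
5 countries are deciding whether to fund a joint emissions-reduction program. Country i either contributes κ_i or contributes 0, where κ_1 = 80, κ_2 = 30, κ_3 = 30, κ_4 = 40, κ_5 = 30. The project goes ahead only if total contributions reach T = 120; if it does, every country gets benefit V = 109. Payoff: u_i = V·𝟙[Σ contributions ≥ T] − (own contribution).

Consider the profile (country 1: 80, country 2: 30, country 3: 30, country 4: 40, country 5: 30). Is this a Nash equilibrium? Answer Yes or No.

Total = 210 ≥ 120: provided.
Country 1 (pledges 80, payoff 29): dropping to 0 → total 130, payoff 109. Profitable deviation.

No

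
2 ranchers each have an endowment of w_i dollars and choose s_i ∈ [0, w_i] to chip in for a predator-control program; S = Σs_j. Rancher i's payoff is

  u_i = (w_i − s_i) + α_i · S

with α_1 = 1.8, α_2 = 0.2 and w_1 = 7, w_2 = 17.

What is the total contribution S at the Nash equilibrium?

7

∂u_i/∂s_i = α_i − 1, so rancher i contributes w_i if α_i > 1, else 0.
α_i > 1 for i ∈ {1}; NE contributions (7, 0), S = 7.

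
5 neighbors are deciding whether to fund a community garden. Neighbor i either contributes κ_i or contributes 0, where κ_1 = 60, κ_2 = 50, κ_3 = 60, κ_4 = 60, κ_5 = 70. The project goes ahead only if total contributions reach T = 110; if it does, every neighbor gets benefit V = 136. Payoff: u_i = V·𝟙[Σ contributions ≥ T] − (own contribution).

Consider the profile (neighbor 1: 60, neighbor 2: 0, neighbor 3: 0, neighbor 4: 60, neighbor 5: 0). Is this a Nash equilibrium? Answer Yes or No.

Total = 120 ≥ 110: provided.
Neighbor 1 (pledges 60, payoff 76): dropping to 0 → total 60, payoff 0. No gain.
Neighbor 2 (pledges 0, payoff 136): pledging 50 → total 170, payoff 86. No gain.
Neighbor 3 (pledges 0, payoff 136): pledging 60 → total 180, payoff 76. No gain.
Neighbor 4 (pledges 60, payoff 76): dropping to 0 → total 60, payoff 0. No gain.
Neighbor 5 (pledges 0, payoff 136): pledging 70 → total 190, payoff 66. No gain.

Yes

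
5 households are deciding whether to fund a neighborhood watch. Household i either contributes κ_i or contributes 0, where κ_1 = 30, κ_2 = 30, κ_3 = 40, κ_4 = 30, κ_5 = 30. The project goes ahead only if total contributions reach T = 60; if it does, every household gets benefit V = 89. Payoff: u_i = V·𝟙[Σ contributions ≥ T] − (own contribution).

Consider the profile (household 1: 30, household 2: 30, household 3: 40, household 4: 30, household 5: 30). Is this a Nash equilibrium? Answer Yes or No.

No

Total = 160 ≥ 60: provided.
Household 1 (pledges 30, payoff 59): dropping to 0 → total 130, payoff 89. Profitable deviation.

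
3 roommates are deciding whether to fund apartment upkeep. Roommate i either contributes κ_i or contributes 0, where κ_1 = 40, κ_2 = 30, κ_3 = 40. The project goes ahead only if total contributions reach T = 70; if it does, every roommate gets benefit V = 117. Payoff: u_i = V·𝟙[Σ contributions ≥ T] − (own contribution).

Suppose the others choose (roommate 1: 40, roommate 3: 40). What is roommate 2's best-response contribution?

Others' total = 80 ≥ 70; contributing adds cost 30 for no extra benefit.
Best response: 0.

0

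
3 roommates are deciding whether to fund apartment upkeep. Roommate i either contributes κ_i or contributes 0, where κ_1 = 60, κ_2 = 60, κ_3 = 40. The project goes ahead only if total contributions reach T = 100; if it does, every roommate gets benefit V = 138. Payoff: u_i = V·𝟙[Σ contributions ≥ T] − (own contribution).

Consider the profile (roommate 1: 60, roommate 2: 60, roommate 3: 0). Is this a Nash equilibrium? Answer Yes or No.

Total = 120 ≥ 100: provided.
Roommate 1 (pledges 60, payoff 78): dropping to 0 → total 60, payoff 0. No gain.
Roommate 2 (pledges 60, payoff 78): dropping to 0 → total 60, payoff 0. No gain.
Roommate 3 (pledges 0, payoff 138): pledging 40 → total 160, payoff 98. No gain.

Yes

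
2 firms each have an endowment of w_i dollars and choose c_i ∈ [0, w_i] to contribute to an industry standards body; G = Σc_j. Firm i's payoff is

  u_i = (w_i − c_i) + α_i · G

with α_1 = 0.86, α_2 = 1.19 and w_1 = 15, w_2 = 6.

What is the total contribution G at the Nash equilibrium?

∂u_i/∂c_i = α_i − 1, so firm i contributes w_i if α_i > 1, else 0.
α_i > 1 for i ∈ {2}; NE contributions (0, 6), G = 6.

6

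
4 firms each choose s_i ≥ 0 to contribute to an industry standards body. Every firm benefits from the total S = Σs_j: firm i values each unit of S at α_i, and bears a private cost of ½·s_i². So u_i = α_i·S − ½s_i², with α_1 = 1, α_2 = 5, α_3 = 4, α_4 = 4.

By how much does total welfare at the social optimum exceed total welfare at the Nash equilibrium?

Firm i's FOC: ∂u_i/∂s_i = α_i − s_i = 0, so s_i* = α_i.
NE contributions = (1, 5, 4, 4); S = 14.
W^NE = (Σα)·S − ½Σα_i² = 14² − ½·58 = 167.
Planner sets s_i = Σα_j = 14 for every i, so S^SO = 4·14 = 56.
W^SO = (Σα)·S^SO − ½·4·(Σα)² = (4/2)·14² = 392.
Deadweight loss = W^SO − W^NE = 225.

225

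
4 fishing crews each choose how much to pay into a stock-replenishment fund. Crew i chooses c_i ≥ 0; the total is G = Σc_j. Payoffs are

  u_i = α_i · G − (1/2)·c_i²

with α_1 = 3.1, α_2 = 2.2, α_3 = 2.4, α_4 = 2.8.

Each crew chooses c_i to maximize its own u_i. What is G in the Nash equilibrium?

10.5

Crew i's FOC: ∂u_i/∂c_i = α_i − c_i = 0, so c_i* = α_i.
NE contributions = (3.1, 2.2, 2.4, 2.8); G = 10.5.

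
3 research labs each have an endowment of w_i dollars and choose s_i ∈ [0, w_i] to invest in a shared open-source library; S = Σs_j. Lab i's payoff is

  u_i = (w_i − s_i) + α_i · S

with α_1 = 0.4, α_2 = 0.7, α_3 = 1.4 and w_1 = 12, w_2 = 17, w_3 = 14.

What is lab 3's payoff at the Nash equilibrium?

19.6

∂u_i/∂s_i = α_i − 1, so lab i contributes w_i if α_i > 1, else 0.
α_i > 1 for i ∈ {3}; NE contributions (0, 0, 14), S = 14.
u_3 = (14 − 14) + 1.4·14 = 19.6.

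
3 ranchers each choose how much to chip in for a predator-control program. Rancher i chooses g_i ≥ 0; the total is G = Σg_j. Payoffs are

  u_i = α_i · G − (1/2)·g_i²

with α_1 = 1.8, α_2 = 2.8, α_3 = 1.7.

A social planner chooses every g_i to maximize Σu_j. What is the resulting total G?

18.9

Planner FOC: ∂(Σu_j)/∂g_i = (Σα_j) − g_i = 0, so g_i^SO = Σα_j = 6.3 for every i; G^SO = 18.9.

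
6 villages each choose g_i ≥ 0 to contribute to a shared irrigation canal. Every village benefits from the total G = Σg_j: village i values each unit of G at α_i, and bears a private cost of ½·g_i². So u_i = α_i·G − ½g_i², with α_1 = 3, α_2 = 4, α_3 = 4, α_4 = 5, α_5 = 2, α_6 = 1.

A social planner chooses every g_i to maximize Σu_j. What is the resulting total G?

Planner FOC: ∂(Σu_j)/∂g_i = (Σα_j) − g_i = 0, so g_i^SO = Σα_j = 19 for every i; G^SO = 114.

114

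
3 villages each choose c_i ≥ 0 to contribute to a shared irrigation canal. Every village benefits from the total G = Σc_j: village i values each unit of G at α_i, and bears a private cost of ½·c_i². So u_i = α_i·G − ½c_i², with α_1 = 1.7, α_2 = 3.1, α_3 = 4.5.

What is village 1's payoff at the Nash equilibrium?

Village i's FOC: ∂u_i/∂c_i = α_i − c_i = 0, so c_i* = α_i.
NE contributions = (1.7, 3.1, 4.5); G = 9.3.
u_1 = α_1·G − ½·(c_1)² = 1.7·9.3 − ½·1.7² = 14.365.

14.365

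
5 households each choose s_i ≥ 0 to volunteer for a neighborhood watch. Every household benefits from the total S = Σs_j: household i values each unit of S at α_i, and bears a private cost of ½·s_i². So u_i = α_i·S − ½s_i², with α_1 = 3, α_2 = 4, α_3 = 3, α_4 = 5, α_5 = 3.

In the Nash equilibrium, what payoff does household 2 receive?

64

Household i's FOC: ∂u_i/∂s_i = α_i − s_i = 0, so s_i* = α_i.
NE contributions = (3, 4, 3, 5, 3); S = 18.
u_2 = α_2·S − ½·(s_2)² = 4·18 − ½·4² = 64.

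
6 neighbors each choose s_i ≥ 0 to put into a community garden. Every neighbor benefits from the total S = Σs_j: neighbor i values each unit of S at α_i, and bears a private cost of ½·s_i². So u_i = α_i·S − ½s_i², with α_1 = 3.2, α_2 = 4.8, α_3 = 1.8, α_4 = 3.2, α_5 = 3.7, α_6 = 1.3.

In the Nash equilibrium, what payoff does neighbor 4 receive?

52.48

Neighbor i's FOC: ∂u_i/∂s_i = α_i − s_i = 0, so s_i* = α_i.
NE contributions = (3.2, 4.8, 1.8, 3.2, 3.7, 1.3); S = 18.
u_4 = α_4·S − ½·(s_4)² = 3.2·18 − ½·3.2² = 52.48.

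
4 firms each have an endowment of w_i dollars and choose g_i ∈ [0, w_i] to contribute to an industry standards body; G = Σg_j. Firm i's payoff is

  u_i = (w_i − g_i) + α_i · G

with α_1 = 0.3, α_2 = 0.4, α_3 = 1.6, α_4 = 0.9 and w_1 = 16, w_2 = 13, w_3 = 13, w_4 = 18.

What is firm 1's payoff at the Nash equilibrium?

∂u_i/∂g_i = α_i − 1, so firm i contributes w_i if α_i > 1, else 0.
α_i > 1 for i ∈ {3}; NE contributions (0, 0, 13, 0), G = 13.
u_1 = (16 − 0) + 0.3·13 = 19.9.

19.9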